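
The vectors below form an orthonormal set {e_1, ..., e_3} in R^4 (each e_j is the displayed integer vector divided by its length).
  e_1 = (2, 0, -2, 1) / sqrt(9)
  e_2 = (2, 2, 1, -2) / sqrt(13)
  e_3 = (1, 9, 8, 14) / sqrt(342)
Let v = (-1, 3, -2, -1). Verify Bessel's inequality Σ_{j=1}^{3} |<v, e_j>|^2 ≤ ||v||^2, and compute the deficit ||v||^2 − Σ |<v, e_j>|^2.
Σ |<v, e_j>|^2 = 343/247; ||v||^2 = 15; deficit = 3362/247

Write each e_j = u_j / sqrt(<u_j, u_j>) where u_j is the displayed integer vector. Then <v, e_j> = <v, u_j> / sqrt(<u_j, u_j>), so |<v, e_j>|^2 = <v, u_j>^2 / <u_j, u_j>.
Coefficients: <v, e_1> = 1/sqrt(9), <v, e_2> = 4/sqrt(13), <v, e_3> = -4/sqrt(342).
Square and sum: Σ |<v, e_j>|^2 = 343/247.
Compute ||v||^2 = v·v = 15.
Deficit = 15 − 343/247 = 3362/247 ≥ 0, confirming Bessel's inequality. (The deficit equals ||v − Σ <v,e_j> e_j||^2, the squared distance from v to span{e_j}.)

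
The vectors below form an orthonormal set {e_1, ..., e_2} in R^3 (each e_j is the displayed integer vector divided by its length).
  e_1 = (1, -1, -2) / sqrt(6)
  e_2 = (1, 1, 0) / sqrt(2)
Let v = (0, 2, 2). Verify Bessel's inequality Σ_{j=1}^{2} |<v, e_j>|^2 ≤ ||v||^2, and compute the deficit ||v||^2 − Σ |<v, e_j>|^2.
Σ |<v, e_j>|^2 = 8; ||v||^2 = 8; deficit = 0

Write each e_j = u_j / sqrt(<u_j, u_j>) where u_j is the displayed integer vector. Then <v, e_j> = <v, u_j> / sqrt(<u_j, u_j>), so |<v, e_j>|^2 = <v, u_j>^2 / <u_j, u_j>.
Coefficients: <v, e_1> = -6/sqrt(6), <v, e_2> = 2/sqrt(2).
Square and sum: Σ |<v, e_j>|^2 = 8.
Compute ||v||^2 = v·v = 8.
Deficit = 8 − 8 = 0 ≥ 0, confirming Bessel's inequality. (The deficit equals ||v − Σ <v,e_j> e_j||^2, the squared distance from v to span{e_j}.)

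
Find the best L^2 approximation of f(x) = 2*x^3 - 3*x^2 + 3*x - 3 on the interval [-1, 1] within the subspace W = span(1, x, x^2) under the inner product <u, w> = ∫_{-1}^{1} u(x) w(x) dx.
g(x) = -3*x^2 + 21*x/5 - 3

The best approximation g ∈ W is the orthogonal projection of f onto W. Writing g = a_0 + a_1 x + a_2 x^2, the coefficients solve the normal equations G · a = b where
  G_{ij} = <φ_i, φ_j> and b_i = <f, φ_i>, with φ_0 = 1, φ_1 = x, φ_2 = x^2.
G =
  [2, 0, 2/3]
  [0, 2/3, 0]
  [2/3, 0, 2/5],
b = (-8, 14/5, -16/5).
Solving gives a_0 = -3, a_1 = 21/5, a_2 = -3, so
  g(x) = -3*x^2 + 21*x/5 - 3.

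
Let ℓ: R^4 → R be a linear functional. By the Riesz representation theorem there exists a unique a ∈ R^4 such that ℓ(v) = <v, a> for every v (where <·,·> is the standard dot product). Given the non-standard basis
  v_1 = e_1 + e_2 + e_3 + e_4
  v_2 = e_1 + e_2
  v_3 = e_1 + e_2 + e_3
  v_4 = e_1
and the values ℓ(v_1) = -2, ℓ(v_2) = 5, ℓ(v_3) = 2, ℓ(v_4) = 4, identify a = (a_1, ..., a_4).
a = (4, 1, -3, -4)

Write a = (a_1, ..., a_4) in the standard basis. For each basis vector v_i, ℓ(v_i) = <v_i, a> is a linear equation in the a_j's. Collect the n equations into a matrix system V a = ℓ, where row i of V is v_i (expressed in the standard basis). Since V is invertible (lower-triangular with 1s on the diagonal, up to permutation), solve by back-substitution:
  V =
[[1, 1, 1, 1],
 [1, 1, 0, 0],
 [1, 1, 1, 0],
 [1, 0, 0, 0]]
  V a = (-2, 5, 2, 4)
Solving gives a = (4, 1, -3, -4).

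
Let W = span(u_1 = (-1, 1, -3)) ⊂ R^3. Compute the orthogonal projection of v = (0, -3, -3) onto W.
proj_W(v) = (-6/11, 6/11, -18/11)

Set up U = [u_1 | ... | u_1] ∈ R^(3×1). The projector onto W = col(U) is P = U (U^T U)^(-1) U^T.
Compute U^T U =
  [11],
and U^T v = (6).
Solve U^T U · c = U^T v for the coefficients: c = (6/11). The projection is proj_W(v) = U c.
Check: (v - proj_W(v)) · u_1 = 0  (should be 0).
Result: proj_W(v) = (-6/11, 6/11, -18/11).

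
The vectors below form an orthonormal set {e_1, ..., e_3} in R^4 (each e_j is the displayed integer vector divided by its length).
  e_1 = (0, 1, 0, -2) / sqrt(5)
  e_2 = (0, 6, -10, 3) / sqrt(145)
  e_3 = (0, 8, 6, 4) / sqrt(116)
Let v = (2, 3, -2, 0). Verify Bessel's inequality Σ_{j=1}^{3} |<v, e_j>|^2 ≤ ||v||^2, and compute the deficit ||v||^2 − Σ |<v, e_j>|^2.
Σ |<v, e_j>|^2 = 13; ||v||^2 = 17; deficit = 4

Write each e_j = u_j / sqrt(<u_j, u_j>) where u_j is the displayed integer vector. Then <v, e_j> = <v, u_j> / sqrt(<u_j, u_j>), so |<v, e_j>|^2 = <v, u_j>^2 / <u_j, u_j>.
Coefficients: <v, e_1> = 3/sqrt(5), <v, e_2> = 38/sqrt(145), <v, e_3> = 12/sqrt(116).
Square and sum: Σ |<v, e_j>|^2 = 13.
Compute ||v||^2 = v·v = 17.
Deficit = 17 − 13 = 4 ≥ 0, confirming Bessel's inequality. (The deficit equals ||v − Σ <v,e_j> e_j||^2, the squared distance from v to span{e_j}.)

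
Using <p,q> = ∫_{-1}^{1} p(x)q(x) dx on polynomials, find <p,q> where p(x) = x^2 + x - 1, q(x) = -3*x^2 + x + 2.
<p,q> = -6/5

Expand the product: p(x)·q(x) = -3*x^4 - 2*x^3 + 6*x^2 + x - 2.
∫_{-1}^{1} of each monomial x^k gives [2/(k+1) if k even, 0 if k odd]. Integrating term-by-term (or equivalently evaluating the antiderivative F(x) = -3*x^5/5 - x^4/2 + 2*x^3 + x^2/2 - 2*x at the endpoints):
  F(1) − F(−1) = -3/5 − (3/5) = -6/5.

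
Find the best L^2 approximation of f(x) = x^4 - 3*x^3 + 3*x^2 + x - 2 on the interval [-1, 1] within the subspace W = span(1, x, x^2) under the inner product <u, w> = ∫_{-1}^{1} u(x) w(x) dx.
g(x) = 27*x^2/7 - 4*x/5 - 73/35

The best approximation g ∈ W is the orthogonal projection of f onto W. Writing g = a_0 + a_1 x + a_2 x^2, the coefficients solve the normal equations G · a = b where
  G_{ij} = <φ_i, φ_j> and b_i = <f, φ_i>, with φ_0 = 1, φ_1 = x, φ_2 = x^2.
G =
  [2, 0, 2/3]
  [0, 2/3, 0]
  [2/3, 0, 2/5],
b = (-8/5, -8/15, 16/105).
Solving gives a_0 = -73/35, a_1 = -4/5, a_2 = 27/7, so
  g(x) = 27*x^2/7 - 4*x/5 - 73/35.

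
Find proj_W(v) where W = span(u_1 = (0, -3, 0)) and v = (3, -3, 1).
proj_W(v) = (0, -3, 0)

Set up U = [u_1 | ... | u_1] ∈ R^(3×1). The projector onto W = col(U) is P = U (U^T U)^(-1) U^T.
Compute U^T U =
  [9],
and U^T v = (9).
Solve U^T U · c = U^T v for the coefficients: c = (1). The projection is proj_W(v) = U c.
Check: (v - proj_W(v)) · u_1 = 0  (should be 0).
Result: proj_W(v) = (0, -3, 0).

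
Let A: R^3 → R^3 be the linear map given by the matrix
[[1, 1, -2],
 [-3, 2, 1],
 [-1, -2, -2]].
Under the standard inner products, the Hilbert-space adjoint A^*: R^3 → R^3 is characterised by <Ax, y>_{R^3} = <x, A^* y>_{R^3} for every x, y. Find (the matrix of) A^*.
A^* = A^T =
[[1, -3, -1],
 [1, 2, -2],
 [-2, 1, -2]]

For real matrices with standard dot products, the defining identity <Ax, y> = <x, A^* y> gives (Ax)^T y = x^T (A^*) y, i.e. x^T A^T y = x^T (A^*) y. Since this holds for all x, y, we must have A^* = A^T. Therefore
A^* =
[[1, -3, -1],
 [1, 2, -2],
 [-2, 1, -2]].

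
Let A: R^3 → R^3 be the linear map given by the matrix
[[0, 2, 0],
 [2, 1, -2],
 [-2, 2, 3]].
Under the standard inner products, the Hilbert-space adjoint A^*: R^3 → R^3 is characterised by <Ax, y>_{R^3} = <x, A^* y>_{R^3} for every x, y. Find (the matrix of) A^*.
A^* = A^T =
[[0, 2, -2],
 [2, 1, 2],
 [0, -2, 3]]

For real matrices with standard dot products, the defining identity <Ax, y> = <x, A^* y> gives (Ax)^T y = x^T (A^*) y, i.e. x^T A^T y = x^T (A^*) y. Since this holds for all x, y, we must have A^* = A^T. Therefore
A^* =
[[0, 2, -2],
 [2, 1, 2],
 [0, -2, 3]].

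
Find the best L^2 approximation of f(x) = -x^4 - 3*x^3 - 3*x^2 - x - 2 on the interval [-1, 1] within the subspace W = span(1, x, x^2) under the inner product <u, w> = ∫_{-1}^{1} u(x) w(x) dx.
g(x) = -27*x^2/7 - 14*x/5 - 67/35

The best approximation g ∈ W is the orthogonal projection of f onto W. Writing g = a_0 + a_1 x + a_2 x^2, the coefficients solve the normal equations G · a = b where
  G_{ij} = <φ_i, φ_j> and b_i = <f, φ_i>, with φ_0 = 1, φ_1 = x, φ_2 = x^2.
G =
  [2, 0, 2/3]
  [0, 2/3, 0]
  [2/3, 0, 2/5],
b = (-32/5, -28/15, -296/105).
Solving gives a_0 = -67/35, a_1 = -14/5, a_2 = -27/7, so
  g(x) = -27*x^2/7 - 14*x/5 - 67/35.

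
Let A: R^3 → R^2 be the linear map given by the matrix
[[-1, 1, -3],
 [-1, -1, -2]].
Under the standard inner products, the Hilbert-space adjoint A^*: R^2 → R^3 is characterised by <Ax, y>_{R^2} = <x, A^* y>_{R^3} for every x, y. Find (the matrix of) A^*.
A^* = A^T =
[[-1, -1],
 [1, -1],
 [-3, -2]]

For real matrices with standard dot products, the defining identity <Ax, y> = <x, A^* y> gives (Ax)^T y = x^T (A^*) y, i.e. x^T A^T y = x^T (A^*) y. Since this holds for all x, y, we must have A^* = A^T. Therefore
A^* =
[[-1, -1],
 [1, -1],
 [-3, -2]].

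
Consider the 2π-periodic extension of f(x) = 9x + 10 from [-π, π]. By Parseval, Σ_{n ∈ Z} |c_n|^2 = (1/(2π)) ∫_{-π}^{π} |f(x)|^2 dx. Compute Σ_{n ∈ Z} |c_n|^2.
Σ |c_n|^2 = 27π^2 + 100

Expand and integrate term by term over [-π, π]:
  ∫ (9x)^2 dx = 81·(2π^3/3); ∫ 2·9·(10)·x dx = 0 (odd integrand); ∫ 10^2 dx = 100·2π.
So (1/(2π)) ∫_{-π}^{π} (9x + 10)^2 dx = 81π^2/3 + 100 = 27π^2 + 100.
Parseval ⇒ Σ |c_n|^2 = 27π^2 + 100.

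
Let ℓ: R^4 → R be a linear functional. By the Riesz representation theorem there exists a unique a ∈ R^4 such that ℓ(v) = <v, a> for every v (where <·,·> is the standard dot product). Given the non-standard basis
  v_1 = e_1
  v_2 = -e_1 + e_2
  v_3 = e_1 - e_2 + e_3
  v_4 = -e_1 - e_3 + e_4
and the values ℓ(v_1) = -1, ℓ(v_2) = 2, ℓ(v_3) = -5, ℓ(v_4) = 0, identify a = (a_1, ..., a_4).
a = (-1, 1, -3, -4)

Write a = (a_1, ..., a_4) in the standard basis. For each basis vector v_i, ℓ(v_i) = <v_i, a> is a linear equation in the a_j's. Collect the n equations into a matrix system V a = ℓ, where row i of V is v_i (expressed in the standard basis). Since V is invertible (lower-triangular with 1s on the diagonal, up to permutation), solve by back-substitution:
  V =
[[1, 0, 0, 0],
 [-1, 1, 0, 0],
 [1, -1, 1, 0],
 [-1, 0, -1, 1]]
  V a = (-1, 2, -5, 0)
Solving gives a = (-1, 1, -3, -4).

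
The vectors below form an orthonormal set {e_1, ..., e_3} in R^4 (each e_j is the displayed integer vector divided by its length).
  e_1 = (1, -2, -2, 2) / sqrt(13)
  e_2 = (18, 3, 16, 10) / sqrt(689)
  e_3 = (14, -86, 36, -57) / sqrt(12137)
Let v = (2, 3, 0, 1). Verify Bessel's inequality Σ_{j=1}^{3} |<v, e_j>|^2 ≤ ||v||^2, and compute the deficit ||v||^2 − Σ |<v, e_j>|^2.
Σ |<v, e_j>|^2 = 2630/229; ||v||^2 = 14; deficit = 576/229

Write each e_j = u_j / sqrt(<u_j, u_j>) where u_j is the displayed integer vector. Then <v, e_j> = <v, u_j> / sqrt(<u_j, u_j>), so |<v, e_j>|^2 = <v, u_j>^2 / <u_j, u_j>.
Coefficients: <v, e_1> = -2/sqrt(13), <v, e_2> = 55/sqrt(689), <v, e_3> = -287/sqrt(12137).
Square and sum: Σ |<v, e_j>|^2 = 2630/229.
Compute ||v||^2 = v·v = 14.
Deficit = 14 − 2630/229 = 576/229 ≥ 0, confirming Bessel's inequality. (The deficit equals ||v − Σ <v,e_j> e_j||^2, the squared distance from v to span{e_j}.)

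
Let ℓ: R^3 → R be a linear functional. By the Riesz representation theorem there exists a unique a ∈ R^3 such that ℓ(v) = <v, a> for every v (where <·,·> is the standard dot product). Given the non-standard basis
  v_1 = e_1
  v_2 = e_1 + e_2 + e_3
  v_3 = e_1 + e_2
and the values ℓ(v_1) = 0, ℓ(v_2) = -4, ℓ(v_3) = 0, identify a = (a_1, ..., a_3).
a = (0, 0, -4)

Write a = (a_1, ..., a_3) in the standard basis. For each basis vector v_i, ℓ(v_i) = <v_i, a> is a linear equation in the a_j's. Collect the n equations into a matrix system V a = ℓ, where row i of V is v_i (expressed in the standard basis). Since V is invertible (lower-triangular with 1s on the diagonal, up to permutation), solve by back-substitution:
  V =
[[1, 0, 0],
 [1, 1, 1],
 [1, 1, 0]]
  V a = (0, -4, 0)
Solving gives a = (0, 0, -4).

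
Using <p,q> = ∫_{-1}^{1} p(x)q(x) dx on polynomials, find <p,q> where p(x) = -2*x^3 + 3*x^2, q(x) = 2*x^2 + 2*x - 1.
<p,q> = -6/5

Expand the product: p(x)·q(x) = -4*x^5 + 2*x^4 + 8*x^3 - 3*x^2.
∫_{-1}^{1} of each monomial x^k gives [2/(k+1) if k even, 0 if k odd]. Integrating term-by-term (or equivalently evaluating the antiderivative F(x) = -2*x^6/3 + 2*x^5/5 + 2*x^4 - x^3 at the endpoints):
  F(1) − F(−1) = 11/15 − (29/15) = -6/5.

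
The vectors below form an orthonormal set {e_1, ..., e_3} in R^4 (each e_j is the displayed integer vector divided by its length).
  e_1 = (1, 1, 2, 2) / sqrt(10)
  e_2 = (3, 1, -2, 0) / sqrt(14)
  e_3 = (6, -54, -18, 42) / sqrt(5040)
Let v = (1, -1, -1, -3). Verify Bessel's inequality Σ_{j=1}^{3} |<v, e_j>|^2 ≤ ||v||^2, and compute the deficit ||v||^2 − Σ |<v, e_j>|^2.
Σ |<v, e_j>|^2 = 8; ||v||^2 = 12; deficit = 4

Write each e_j = u_j / sqrt(<u_j, u_j>) where u_j is the displayed integer vector. Then <v, e_j> = <v, u_j> / sqrt(<u_j, u_j>), so |<v, e_j>|^2 = <v, u_j>^2 / <u_j, u_j>.
Coefficients: <v, e_1> = -8/sqrt(10), <v, e_2> = 4/sqrt(14), <v, e_3> = -48/sqrt(5040).
Square and sum: Σ |<v, e_j>|^2 = 8.
Compute ||v||^2 = v·v = 12.
Deficit = 12 − 8 = 4 ≥ 0, confirming Bessel's inequality. (The deficit equals ||v − Σ <v,e_j> e_j||^2, the squared distance from v to span{e_j}.)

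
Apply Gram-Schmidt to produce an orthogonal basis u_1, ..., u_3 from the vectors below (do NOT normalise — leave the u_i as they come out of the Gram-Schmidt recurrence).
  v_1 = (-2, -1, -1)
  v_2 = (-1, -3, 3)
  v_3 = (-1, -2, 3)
Orthogonal basis:
  u_1 = (-2, -1, -1)
  u_2 = (-1/3, -8/3, 10/3)
  u_3 = (-21/55, 49/110, 7/22)

Apply the Gram-Schmidt recurrence
  u_1 = v_1
  u_i = v_i − Σ_{j<i} ((v_i · u_j) / (u_j · u_j)) · u_j.

Step by step this gives:
  u_1 = (-2, -1, -1)
  u_2 = (-1/3, -8/3, 10/3)
  u_3 = (-21/55, 49/110, 7/22)

Orthogonality check:
  u_2 · u_1 = 0 (should be 0)
  u_3 · u_1 = 0 (should be 0)
  u_3 · u_2 = 0 (should be 0)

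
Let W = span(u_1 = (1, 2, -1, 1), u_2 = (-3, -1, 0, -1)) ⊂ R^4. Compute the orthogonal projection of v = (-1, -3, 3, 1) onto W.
proj_W(v) = (-12/41, -119/41, 69/41, -50/41)

Set up U = [u_1 | ... | u_2] ∈ R^(4×2). The projector onto W = col(U) is P = U (U^T U)^(-1) U^T.
Compute U^T U =
  [7, -6]
  [-6, 11],
and U^T v = (-9, 5).
Solve U^T U · c = U^T v for the coefficients: c = (-69/41, -19/41). The projection is proj_W(v) = U c.
Check: (v - proj_W(v)) · u_1 = 0  (should be 0).
Check: (v - proj_W(v)) · u_2 = 0  (should be 0).
Result: proj_W(v) = (-12/41, -119/41, 69/41, -50/41).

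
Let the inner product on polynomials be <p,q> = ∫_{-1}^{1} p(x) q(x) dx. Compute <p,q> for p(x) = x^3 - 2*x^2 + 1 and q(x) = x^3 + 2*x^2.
<p,q> = 2/105

Expand the product: p(x)·q(x) = x^6 - 4*x^4 + x^3 + 2*x^2.
∫_{-1}^{1} of each monomial x^k gives [2/(k+1) if k even, 0 if k odd]. Integrating term-by-term (or equivalently evaluating the antiderivative F(x) = x^7/7 - 4*x^5/5 + x^4/4 + 2*x^3/3 at the endpoints):
  F(1) − F(−1) = 109/420 − (101/420) = 2/105.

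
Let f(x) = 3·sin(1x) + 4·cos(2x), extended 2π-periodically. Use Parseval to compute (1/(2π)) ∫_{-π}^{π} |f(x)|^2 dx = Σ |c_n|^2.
Σ |c_n|^2 = 25/2

Expand |f|^2 and use orthogonality of {sin(nx), cos(mx)} on [-π, π]:
  ∫_{-π}^{π} sin(nx)^2 dx = π, ∫ cos(mx)^2 dx = π, and cross terms integrate to 0.
So ∫_{-π}^{π} f(x)^2 dx = 3^2 · π + 4^2 · π = (9 + 16)π.
Divide by 2π: (9 + 16)/2 = 25/2.
By Parseval, this equals Σ |c_n|^2.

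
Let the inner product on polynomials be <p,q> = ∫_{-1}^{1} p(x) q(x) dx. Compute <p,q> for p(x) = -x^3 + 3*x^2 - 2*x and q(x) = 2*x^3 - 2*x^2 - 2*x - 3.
<p,q> = -746/105

Expand the product: p(x)·q(x) = -2*x^6 + 8*x^5 - 8*x^4 + x^3 - 5*x^2 + 6*x.
∫_{-1}^{1} of each monomial x^k gives [2/(k+1) if k even, 0 if k odd]. Integrating term-by-term (or equivalently evaluating the antiderivative F(x) = -2*x^7/7 + 4*x^6/3 - 8*x^5/5 + x^4/4 - 5*x^3/3 + 3*x^2 at the endpoints):
  F(1) − F(−1) = 433/420 − (1139/140) = -746/105.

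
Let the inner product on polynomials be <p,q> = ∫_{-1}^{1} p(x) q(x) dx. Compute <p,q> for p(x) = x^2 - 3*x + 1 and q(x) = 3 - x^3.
<p,q> = 46/5

Expand the product: p(x)·q(x) = -x^5 + 3*x^4 - x^3 + 3*x^2 - 9*x + 3.
∫_{-1}^{1} of each monomial x^k gives [2/(k+1) if k even, 0 if k odd]. Integrating term-by-term (or equivalently evaluating the antiderivative F(x) = -x^6/6 + 3*x^5/5 - x^4/4 + x^3 - 9*x^2/2 + 3*x at the endpoints):
  F(1) − F(−1) = -19/60 − (-571/60) = 46/5.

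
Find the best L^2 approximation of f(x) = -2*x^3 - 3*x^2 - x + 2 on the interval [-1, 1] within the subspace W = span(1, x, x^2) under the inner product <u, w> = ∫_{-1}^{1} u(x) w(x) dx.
g(x) = -3*x^2 - 11*x/5 + 2

The best approximation g ∈ W is the orthogonal projection of f onto W. Writing g = a_0 + a_1 x + a_2 x^2, the coefficients solve the normal equations G · a = b where
  G_{ij} = <φ_i, φ_j> and b_i = <f, φ_i>, with φ_0 = 1, φ_1 = x, φ_2 = x^2.
G =
  [2, 0, 2/3]
  [0, 2/3, 0]
  [2/3, 0, 2/5],
b = (2, -22/15, 2/15).
Solving gives a_0 = 2, a_1 = -11/5, a_2 = -3, so
  g(x) = -3*x^2 - 11*x/5 + 2.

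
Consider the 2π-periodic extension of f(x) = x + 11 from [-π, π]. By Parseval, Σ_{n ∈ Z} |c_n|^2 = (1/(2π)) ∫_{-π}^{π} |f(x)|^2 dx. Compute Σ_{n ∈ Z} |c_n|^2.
Σ |c_n|^2 = π^2/3 + 121

Expand and integrate term by term over [-π, π]:
  ∫ (x)^2 dx = 1·(2π^3/3); ∫ 2·1·(11)·x dx = 0 (odd integrand); ∫ 11^2 dx = 121·2π.
So (1/(2π)) ∫_{-π}^{π} (x + 11)^2 dx = 1π^2/3 + 121 = π^2/3 + 121.
Parseval ⇒ Σ |c_n|^2 = π^2/3 + 121.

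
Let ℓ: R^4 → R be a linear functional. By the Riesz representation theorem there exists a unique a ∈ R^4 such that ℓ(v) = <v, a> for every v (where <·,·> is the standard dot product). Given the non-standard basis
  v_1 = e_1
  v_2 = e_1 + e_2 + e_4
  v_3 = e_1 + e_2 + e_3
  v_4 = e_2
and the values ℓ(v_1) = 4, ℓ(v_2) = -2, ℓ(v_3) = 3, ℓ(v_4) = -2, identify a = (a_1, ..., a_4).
a = (4, -2, 1, -4)

Write a = (a_1, ..., a_4) in the standard basis. For each basis vector v_i, ℓ(v_i) = <v_i, a> is a linear equation in the a_j's. Collect the n equations into a matrix system V a = ℓ, where row i of V is v_i (expressed in the standard basis). Since V is invertible (lower-triangular with 1s on the diagonal, up to permutation), solve by back-substitution:
  V =
[[1, 0, 0, 0],
 [1, 1, 0, 1],
 [1, 1, 1, 0],
 [0, 1, 0, 0]]
  V a = (4, -2, 3, -2)
Solving gives a = (4, -2, 1, -4).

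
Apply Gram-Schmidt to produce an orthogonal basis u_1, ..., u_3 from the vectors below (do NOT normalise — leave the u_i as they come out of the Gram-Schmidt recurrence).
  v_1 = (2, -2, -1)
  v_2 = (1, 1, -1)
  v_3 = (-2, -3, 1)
Orthogonal basis:
  u_1 = (2, -2, -1)
  u_2 = (7/9, 11/9, -8/9)
  u_3 = (-15/26, -5/26, -10/13)

Apply the Gram-Schmidt recurrence
  u_1 = v_1
  u_i = v_i − Σ_{j<i} ((v_i · u_j) / (u_j · u_j)) · u_j.

Step by step this gives:
  u_1 = (2, -2, -1)
  u_2 = (7/9, 11/9, -8/9)
  u_3 = (-15/26, -5/26, -10/13)

Orthogonality check:
  u_2 · u_1 = 0 (should be 0)
  u_3 · u_1 = 0 (should be 0)
  u_3 · u_2 = 0 (should be 0)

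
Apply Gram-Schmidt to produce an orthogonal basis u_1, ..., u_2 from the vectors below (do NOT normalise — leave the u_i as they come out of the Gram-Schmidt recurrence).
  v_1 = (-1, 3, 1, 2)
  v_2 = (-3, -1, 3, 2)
Orthogonal basis:
  u_1 = (-1, 3, 1, 2)
  u_2 = (-38/15, -12/5, 38/15, 16/15)

Apply the Gram-Schmidt recurrence
  u_1 = v_1
  u_i = v_i − Σ_{j<i} ((v_i · u_j) / (u_j · u_j)) · u_j.

Step by step this gives:
  u_1 = (-1, 3, 1, 2)
  u_2 = (-38/15, -12/5, 38/15, 16/15)

Orthogonality check:
  u_2 · u_1 = 0 (should be 0)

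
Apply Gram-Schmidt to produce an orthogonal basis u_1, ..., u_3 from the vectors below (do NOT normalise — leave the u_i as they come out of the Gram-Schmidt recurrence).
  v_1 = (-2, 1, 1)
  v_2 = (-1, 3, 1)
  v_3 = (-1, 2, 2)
Orthogonal basis:
  u_1 = (-2, 1, 1)
  u_2 = (1, 2, 0)
  u_3 = (2/5, -1/5, 1)

Apply the Gram-Schmidt recurrence
  u_1 = v_1
  u_i = v_i − Σ_{j<i} ((v_i · u_j) / (u_j · u_j)) · u_j.

Step by step this gives:
  u_1 = (-2, 1, 1)
  u_2 = (1, 2, 0)
  u_3 = (2/5, -1/5, 1)

Orthogonality check:
  u_2 · u_1 = 0 (should be 0)
  u_3 · u_1 = 0 (should be 0)
  u_3 · u_2 = 0 (should be 0)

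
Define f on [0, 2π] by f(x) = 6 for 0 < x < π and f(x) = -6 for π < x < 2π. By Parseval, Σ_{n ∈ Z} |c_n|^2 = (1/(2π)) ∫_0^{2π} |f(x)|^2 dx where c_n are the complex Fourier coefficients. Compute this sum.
Σ |c_n|^2 = 36

Parseval equates the L^2 energy of f (normalised by 1/(2π)) with the ℓ^2 sum of its Fourier coefficients: (1/(2π)) ∫_0^{2π} |f|^2 = Σ |c_n|^2.
Compute the left side: (1/(2π)) [∫_0^π 6^2 dx + ∫_π^{2π} (-6)^2 dx] = (1/(2π)) · (36π + 36π) = (36 + 36)/2 = 36.
So Σ_{n ∈ Z} |c_n|^2 = 36.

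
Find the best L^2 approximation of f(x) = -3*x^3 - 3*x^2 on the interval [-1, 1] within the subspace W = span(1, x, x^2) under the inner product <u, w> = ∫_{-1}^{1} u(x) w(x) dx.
g(x) = -3*x^2 - 9*x/5

The best approximation g ∈ W is the orthogonal projection of f onto W. Writing g = a_0 + a_1 x + a_2 x^2, the coefficients solve the normal equations G · a = b where
  G_{ij} = <φ_i, φ_j> and b_i = <f, φ_i>, with φ_0 = 1, φ_1 = x, φ_2 = x^2.
G =
  [2, 0, 2/3]
  [0, 2/3, 0]
  [2/3, 0, 2/5],
b = (-2, -6/5, -6/5).
Solving gives a_0 = 0, a_1 = -9/5, a_2 = -3, so
  g(x) = -3*x^2 - 9*x/5.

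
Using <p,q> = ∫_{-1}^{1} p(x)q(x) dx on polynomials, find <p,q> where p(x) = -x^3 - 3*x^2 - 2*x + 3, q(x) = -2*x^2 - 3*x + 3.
<p,q> = 78/5

Expand the product: p(x)·q(x) = 2*x^5 + 9*x^4 + 10*x^3 - 9*x^2 - 15*x + 9.
∫_{-1}^{1} of each monomial x^k gives [2/(k+1) if k even, 0 if k odd]. Integrating term-by-term (or equivalently evaluating the antiderivative F(x) = x^6/3 + 9*x^5/5 + 5*x^4/2 - 3*x^3 - 15*x^2/2 + 9*x at the endpoints):
  F(1) − F(−1) = 47/15 − (-187/15) = 78/5.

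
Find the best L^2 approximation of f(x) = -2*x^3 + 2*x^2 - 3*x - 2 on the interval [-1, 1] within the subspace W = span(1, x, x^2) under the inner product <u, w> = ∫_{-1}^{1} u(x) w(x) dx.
g(x) = 2*x^2 - 21*x/5 - 2

The best approximation g ∈ W is the orthogonal projection of f onto W. Writing g = a_0 + a_1 x + a_2 x^2, the coefficients solve the normal equations G · a = b where
  G_{ij} = <φ_i, φ_j> and b_i = <f, φ_i>, with φ_0 = 1, φ_1 = x, φ_2 = x^2.
G =
  [2, 0, 2/3]
  [0, 2/3, 0]
  [2/3, 0, 2/5],
b = (-8/3, -14/5, -8/15).
Solving gives a_0 = -2, a_1 = -21/5, a_2 = 2, so
  g(x) = 2*x^2 - 21*x/5 - 2.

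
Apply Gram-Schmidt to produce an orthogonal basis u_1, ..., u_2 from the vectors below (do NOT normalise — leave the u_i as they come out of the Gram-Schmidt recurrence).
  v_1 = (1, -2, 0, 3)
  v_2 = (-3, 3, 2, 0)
Orthogonal basis:
  u_1 = (1, -2, 0, 3)
  u_2 = (-33/14, 12/7, 2, 27/14)

Apply the Gram-Schmidt recurrence
  u_1 = v_1
  u_i = v_i − Σ_{j<i} ((v_i · u_j) / (u_j · u_j)) · u_j.

Step by step this gives:
  u_1 = (1, -2, 0, 3)
  u_2 = (-33/14, 12/7, 2, 27/14)

Orthogonality check:
  u_2 · u_1 = 0 (should be 0)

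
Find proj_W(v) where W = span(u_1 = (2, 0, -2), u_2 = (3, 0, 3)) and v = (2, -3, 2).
proj_W(v) = (2, 0, 2)

Set up U = [u_1 | ... | u_2] ∈ R^(3×2). The projector onto W = col(U) is P = U (U^T U)^(-1) U^T.
Compute U^T U =
  [8, 0]
  [0, 18],
and U^T v = (0, 12).
Solve U^T U · c = U^T v for the coefficients: c = (0, 2/3). The projection is proj_W(v) = U c.
Check: (v - proj_W(v)) · u_1 = 0  (should be 0).
Check: (v - proj_W(v)) · u_2 = 0  (should be 0).
Result: proj_W(v) = (2, 0, 2).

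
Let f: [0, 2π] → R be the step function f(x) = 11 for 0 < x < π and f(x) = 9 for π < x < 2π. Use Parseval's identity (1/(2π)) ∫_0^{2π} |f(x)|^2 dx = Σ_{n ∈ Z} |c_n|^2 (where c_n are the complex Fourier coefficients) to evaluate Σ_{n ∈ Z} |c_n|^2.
Σ |c_n|^2 = 101

Parseval equates the L^2 energy of f (normalised by 1/(2π)) with the ℓ^2 sum of its Fourier coefficients: (1/(2π)) ∫_0^{2π} |f|^2 = Σ |c_n|^2.
Compute the left side: (1/(2π)) [∫_0^π 11^2 dx + ∫_π^{2π} 9^2 dx] = (1/(2π)) · (121π + 81π) = (121 + 81)/2 = 101.
So Σ_{n ∈ Z} |c_n|^2 = 101.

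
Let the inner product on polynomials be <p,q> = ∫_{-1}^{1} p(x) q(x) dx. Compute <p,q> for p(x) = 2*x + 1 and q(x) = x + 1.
<p,q> = 10/3

Expand the product: p(x)·q(x) = 2*x^2 + 3*x + 1.
∫_{-1}^{1} of each monomial x^k gives [2/(k+1) if k even, 0 if k odd]. Integrating term-by-term (or equivalently evaluating the antiderivative F(x) = 2*x^3/3 + 3*x^2/2 + x at the endpoints):
  F(1) − F(−1) = 19/6 − (-1/6) = 10/3.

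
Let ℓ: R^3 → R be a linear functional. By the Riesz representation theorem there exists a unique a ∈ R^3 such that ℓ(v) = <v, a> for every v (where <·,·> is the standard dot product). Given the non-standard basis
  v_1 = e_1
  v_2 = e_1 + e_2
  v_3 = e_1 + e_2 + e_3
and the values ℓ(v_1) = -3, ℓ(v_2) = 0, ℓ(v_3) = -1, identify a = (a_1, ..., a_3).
a = (-3, 3, -1)

Write a = (a_1, ..., a_3) in the standard basis. For each basis vector v_i, ℓ(v_i) = <v_i, a> is a linear equation in the a_j's. Collect the n equations into a matrix system V a = ℓ, where row i of V is v_i (expressed in the standard basis). Since V is invertible (lower-triangular with 1s on the diagonal, up to permutation), solve by back-substitution:
  V =
[[1, 0, 0],
 [1, 1, 0],
 [1, 1, 1]]
  V a = (-3, 0, -1)
Solving gives a = (-3, 3, -1).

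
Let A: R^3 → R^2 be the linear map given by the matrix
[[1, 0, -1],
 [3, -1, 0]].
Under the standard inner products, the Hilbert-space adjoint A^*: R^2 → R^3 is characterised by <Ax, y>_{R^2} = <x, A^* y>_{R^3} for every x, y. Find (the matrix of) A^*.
A^* = A^T =
[[1, 3],
 [0, -1],
 [-1, 0]]

For real matrices with standard dot products, the defining identity <Ax, y> = <x, A^* y> gives (Ax)^T y = x^T (A^*) y, i.e. x^T A^T y = x^T (A^*) y. Since this holds for all x, y, we must have A^* = A^T. Therefore
A^* =
[[1, 3],
 [0, -1],
 [-1, 0]].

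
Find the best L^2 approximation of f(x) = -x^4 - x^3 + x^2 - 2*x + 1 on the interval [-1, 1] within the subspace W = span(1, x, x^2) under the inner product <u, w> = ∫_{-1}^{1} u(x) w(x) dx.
g(x) = x^2/7 - 13*x/5 + 38/35

The best approximation g ∈ W is the orthogonal projection of f onto W. Writing g = a_0 + a_1 x + a_2 x^2, the coefficients solve the normal equations G · a = b where
  G_{ij} = <φ_i, φ_j> and b_i = <f, φ_i>, with φ_0 = 1, φ_1 = x, φ_2 = x^2.
G =
  [2, 0, 2/3]
  [0, 2/3, 0]
  [2/3, 0, 2/5],
b = (34/15, -26/15, 82/105).
Solving gives a_0 = 38/35, a_1 = -13/5, a_2 = 1/7, so
  g(x) = x^2/7 - 13*x/5 + 38/35.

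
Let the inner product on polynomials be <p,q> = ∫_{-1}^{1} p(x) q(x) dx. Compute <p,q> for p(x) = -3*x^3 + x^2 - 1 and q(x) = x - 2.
<p,q> = 22/15

Expand the product: p(x)·q(x) = -3*x^4 + 7*x^3 - 2*x^2 - x + 2.
∫_{-1}^{1} of each monomial x^k gives [2/(k+1) if k even, 0 if k odd]. Integrating term-by-term (or equivalently evaluating the antiderivative F(x) = -3*x^5/5 + 7*x^4/4 - 2*x^3/3 - x^2/2 + 2*x at the endpoints):
  F(1) − F(−1) = 119/60 − (31/60) = 22/15.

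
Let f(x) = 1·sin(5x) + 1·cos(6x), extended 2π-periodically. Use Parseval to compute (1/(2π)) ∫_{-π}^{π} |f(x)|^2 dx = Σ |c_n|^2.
Σ |c_n|^2 = 1

Expand |f|^2 and use orthogonality of {sin(nx), cos(mx)} on [-π, π]:
  ∫_{-π}^{π} sin(nx)^2 dx = π, ∫ cos(mx)^2 dx = π, and cross terms integrate to 0.
So ∫_{-π}^{π} f(x)^2 dx = 1^2 · π + 1^2 · π = (1 + 1)π.
Divide by 2π: (1 + 1)/2 = 1.
By Parseval, this equals Σ |c_n|^2.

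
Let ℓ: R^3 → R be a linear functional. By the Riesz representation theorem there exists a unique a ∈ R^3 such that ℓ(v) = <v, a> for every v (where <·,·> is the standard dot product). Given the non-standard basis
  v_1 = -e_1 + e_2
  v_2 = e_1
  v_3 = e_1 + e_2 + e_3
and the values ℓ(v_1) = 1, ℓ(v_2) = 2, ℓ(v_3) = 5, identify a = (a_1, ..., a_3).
a = (2, 3, 0)

Write a = (a_1, ..., a_3) in the standard basis. For each basis vector v_i, ℓ(v_i) = <v_i, a> is a linear equation in the a_j's. Collect the n equations into a matrix system V a = ℓ, where row i of V is v_i (expressed in the standard basis). Since V is invertible (lower-triangular with 1s on the diagonal, up to permutation), solve by back-substitution:
  V =
[[-1, 1, 0],
 [1, 0, 0],
 [1, 1, 1]]
  V a = (1, 2, 5)
Solving gives a = (2, 3, 0).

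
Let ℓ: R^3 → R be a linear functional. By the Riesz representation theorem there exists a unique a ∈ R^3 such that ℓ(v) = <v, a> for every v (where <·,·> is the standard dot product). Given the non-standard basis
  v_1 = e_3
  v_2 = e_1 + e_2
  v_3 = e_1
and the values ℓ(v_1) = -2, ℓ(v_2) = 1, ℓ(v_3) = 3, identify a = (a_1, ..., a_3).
a = (3, -2, -2)

Write a = (a_1, ..., a_3) in the standard basis. For each basis vector v_i, ℓ(v_i) = <v_i, a> is a linear equation in the a_j's. Collect the n equations into a matrix system V a = ℓ, where row i of V is v_i (expressed in the standard basis). Since V is invertible (lower-triangular with 1s on the diagonal, up to permutation), solve by back-substitution:
  V =
[[0, 0, 1],
 [1, 1, 0],
 [1, 0, 0]]
  V a = (-2, 1, 3)
Solving gives a = (3, -2, -2).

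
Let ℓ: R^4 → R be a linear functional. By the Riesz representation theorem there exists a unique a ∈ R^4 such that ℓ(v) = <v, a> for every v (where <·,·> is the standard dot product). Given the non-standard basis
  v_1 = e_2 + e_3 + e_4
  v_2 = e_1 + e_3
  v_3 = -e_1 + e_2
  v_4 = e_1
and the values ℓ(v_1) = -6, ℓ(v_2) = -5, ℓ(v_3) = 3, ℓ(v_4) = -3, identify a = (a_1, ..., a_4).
a = (-3, 0, -2, -4)

Write a = (a_1, ..., a_4) in the standard basis. For each basis vector v_i, ℓ(v_i) = <v_i, a> is a linear equation in the a_j's. Collect the n equations into a matrix system V a = ℓ, where row i of V is v_i (expressed in the standard basis). Since V is invertible (lower-triangular with 1s on the diagonal, up to permutation), solve by back-substitution:
  V =
[[0, 1, 1, 1],
 [1, 0, 1, 0],
 [-1, 1, 0, 0],
 [1, 0, 0, 0]]
  V a = (-6, -5, 3, -3)
Solving gives a = (-3, 0, -2, -4).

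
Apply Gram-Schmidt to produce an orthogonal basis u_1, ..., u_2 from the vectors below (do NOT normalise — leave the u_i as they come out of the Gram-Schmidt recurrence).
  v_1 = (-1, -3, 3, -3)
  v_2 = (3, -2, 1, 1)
Orthogonal basis:
  u_1 = (-1, -3, 3, -3)
  u_2 = (87/28, -47/28, 19/28, 37/28)

Apply the Gram-Schmidt recurrence
  u_1 = v_1
  u_i = v_i − Σ_{j<i} ((v_i · u_j) / (u_j · u_j)) · u_j.

Step by step this gives:
  u_1 = (-1, -3, 3, -3)
  u_2 = (87/28, -47/28, 19/28, 37/28)

Orthogonality check:
  u_2 · u_1 = 0 (should be 0)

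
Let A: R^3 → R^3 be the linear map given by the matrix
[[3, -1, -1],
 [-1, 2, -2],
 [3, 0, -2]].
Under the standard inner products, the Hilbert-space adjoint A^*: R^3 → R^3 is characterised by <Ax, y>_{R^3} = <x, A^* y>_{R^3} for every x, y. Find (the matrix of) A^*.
A^* = A^T =
[[3, -1, 3],
 [-1, 2, 0],
 [-1, -2, -2]]

For real matrices with standard dot products, the defining identity <Ax, y> = <x, A^* y> gives (Ax)^T y = x^T (A^*) y, i.e. x^T A^T y = x^T (A^*) y. Since this holds for all x, y, we must have A^* = A^T. Therefore
A^* =
[[3, -1, 3],
 [-1, 2, 0],
 [-1, -2, -2]].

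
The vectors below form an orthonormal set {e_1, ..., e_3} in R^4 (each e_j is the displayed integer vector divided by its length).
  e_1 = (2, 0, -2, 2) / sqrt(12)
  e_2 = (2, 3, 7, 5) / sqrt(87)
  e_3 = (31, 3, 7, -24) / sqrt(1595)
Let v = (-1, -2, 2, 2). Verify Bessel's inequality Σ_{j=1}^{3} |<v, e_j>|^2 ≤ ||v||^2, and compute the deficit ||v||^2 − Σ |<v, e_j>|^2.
Σ |<v, e_j>|^2 = 354/55; ||v||^2 = 13; deficit = 361/55

Write each e_j = u_j / sqrt(<u_j, u_j>) where u_j is the displayed integer vector. Then <v, e_j> = <v, u_j> / sqrt(<u_j, u_j>), so |<v, e_j>|^2 = <v, u_j>^2 / <u_j, u_j>.
Coefficients: <v, e_1> = -2/sqrt(12), <v, e_2> = 16/sqrt(87), <v, e_3> = -71/sqrt(1595).
Square and sum: Σ |<v, e_j>|^2 = 354/55.
Compute ||v||^2 = v·v = 13.
Deficit = 13 − 354/55 = 361/55 ≥ 0, confirming Bessel's inequality. (The deficit equals ||v − Σ <v,e_j> e_j||^2, the squared distance from v to span{e_j}.)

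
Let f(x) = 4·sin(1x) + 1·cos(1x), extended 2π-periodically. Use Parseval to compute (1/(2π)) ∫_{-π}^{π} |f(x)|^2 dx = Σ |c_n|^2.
Σ |c_n|^2 = 17/2

Expand |f|^2 and use orthogonality of {sin(nx), cos(mx)} on [-π, π]:
  ∫_{-π}^{π} sin(nx)^2 dx = π, ∫ cos(mx)^2 dx = π, and cross terms integrate to 0.
So ∫_{-π}^{π} f(x)^2 dx = 4^2 · π + 1^2 · π = (16 + 1)π.
Divide by 2π: (16 + 1)/2 = 17/2.
By Parseval, this equals Σ |c_n|^2.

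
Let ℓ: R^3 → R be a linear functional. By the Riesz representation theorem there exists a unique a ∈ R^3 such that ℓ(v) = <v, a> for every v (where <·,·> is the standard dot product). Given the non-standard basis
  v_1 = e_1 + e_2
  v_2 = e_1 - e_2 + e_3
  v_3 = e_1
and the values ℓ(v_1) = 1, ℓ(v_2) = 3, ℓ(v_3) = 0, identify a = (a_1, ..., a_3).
a = (0, 1, 4)

Write a = (a_1, ..., a_3) in the standard basis. For each basis vector v_i, ℓ(v_i) = <v_i, a> is a linear equation in the a_j's. Collect the n equations into a matrix system V a = ℓ, where row i of V is v_i (expressed in the standard basis). Since V is invertible (lower-triangular with 1s on the diagonal, up to permutation), solve by back-substitution:
  V =
[[1, 1, 0],
 [1, -1, 1],
 [1, 0, 0]]
  V a = (1, 3, 0)
Solving gives a = (0, 1, 4).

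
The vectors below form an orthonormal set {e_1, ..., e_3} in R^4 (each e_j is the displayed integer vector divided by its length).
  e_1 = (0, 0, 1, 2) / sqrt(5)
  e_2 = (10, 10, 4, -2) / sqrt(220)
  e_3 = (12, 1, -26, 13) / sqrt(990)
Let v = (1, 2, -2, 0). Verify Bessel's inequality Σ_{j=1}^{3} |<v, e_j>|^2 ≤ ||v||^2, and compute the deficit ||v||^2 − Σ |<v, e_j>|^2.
Σ |<v, e_j>|^2 = 37/5; ||v||^2 = 9; deficit = 8/5

Write each e_j = u_j / sqrt(<u_j, u_j>) where u_j is the displayed integer vector. Then <v, e_j> = <v, u_j> / sqrt(<u_j, u_j>), so |<v, e_j>|^2 = <v, u_j>^2 / <u_j, u_j>.
Coefficients: <v, e_1> = -2/sqrt(5), <v, e_2> = 22/sqrt(220), <v, e_3> = 66/sqrt(990).
Square and sum: Σ |<v, e_j>|^2 = 37/5.
Compute ||v||^2 = v·v = 9.
Deficit = 9 − 37/5 = 8/5 ≥ 0, confirming Bessel's inequality. (The deficit equals ||v − Σ <v,e_j> e_j||^2, the squared distance from v to span{e_j}.)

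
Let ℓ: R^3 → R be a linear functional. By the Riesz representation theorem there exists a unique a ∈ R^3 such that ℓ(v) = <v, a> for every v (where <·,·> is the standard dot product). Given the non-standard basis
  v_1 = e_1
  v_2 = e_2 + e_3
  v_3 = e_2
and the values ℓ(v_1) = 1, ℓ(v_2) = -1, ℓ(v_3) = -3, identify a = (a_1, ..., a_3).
a = (1, -3, 2)

Write a = (a_1, ..., a_3) in the standard basis. For each basis vector v_i, ℓ(v_i) = <v_i, a> is a linear equation in the a_j's. Collect the n equations into a matrix system V a = ℓ, where row i of V is v_i (expressed in the standard basis). Since V is invertible (lower-triangular with 1s on the diagonal, up to permutation), solve by back-substitution:
  V =
[[1, 0, 0],
 [0, 1, 1],
 [0, 1, 0]]
  V a = (1, -1, -3)
Solving gives a = (1, -3, 2).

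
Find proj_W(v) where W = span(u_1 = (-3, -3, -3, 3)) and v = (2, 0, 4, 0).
proj_W(v) = (3/2, 3/2, 3/2, -3/2)

Set up U = [u_1 | ... | u_1] ∈ R^(4×1). The projector onto W = col(U) is P = U (U^T U)^(-1) U^T.
Compute U^T U =
  [36],
and U^T v = (-18).
Solve U^T U · c = U^T v for the coefficients: c = (-1/2). The projection is proj_W(v) = U c.
Check: (v - proj_W(v)) · u_1 = 0  (should be 0).
Result: proj_W(v) = (3/2, 3/2, 3/2, -3/2).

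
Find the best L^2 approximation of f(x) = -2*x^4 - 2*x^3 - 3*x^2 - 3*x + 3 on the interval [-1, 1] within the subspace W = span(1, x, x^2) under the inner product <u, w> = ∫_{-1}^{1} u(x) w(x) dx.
g(x) = -33*x^2/7 - 21*x/5 + 111/35

The best approximation g ∈ W is the orthogonal projection of f onto W. Writing g = a_0 + a_1 x + a_2 x^2, the coefficients solve the normal equations G · a = b where
  G_{ij} = <φ_i, φ_j> and b_i = <f, φ_i>, with φ_0 = 1, φ_1 = x, φ_2 = x^2.
G =
  [2, 0, 2/3]
  [0, 2/3, 0]
  [2/3, 0, 2/5],
b = (16/5, -14/5, 8/35).
Solving gives a_0 = 111/35, a_1 = -21/5, a_2 = -33/7, so
  g(x) = -33*x^2/7 - 21*x/5 + 111/35.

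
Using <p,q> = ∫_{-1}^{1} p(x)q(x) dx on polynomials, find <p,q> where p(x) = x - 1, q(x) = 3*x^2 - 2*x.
<p,q> = -10/3

Expand the product: p(x)·q(x) = 3*x^3 - 5*x^2 + 2*x.
∫_{-1}^{1} of each monomial x^k gives [2/(k+1) if k even, 0 if k odd]. Integrating term-by-term (or equivalently evaluating the antiderivative F(x) = 3*x^4/4 - 5*x^3/3 + x^2 at the endpoints):
  F(1) − F(−1) = 1/12 − (41/12) = -10/3.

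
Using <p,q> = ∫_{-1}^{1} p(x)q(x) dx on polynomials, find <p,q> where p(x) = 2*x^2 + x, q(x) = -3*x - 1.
<p,q> = -10/3

Expand the product: p(x)·q(x) = -6*x^3 - 5*x^2 - x.
∫_{-1}^{1} of each monomial x^k gives [2/(k+1) if k even, 0 if k odd]. Integrating term-by-term (or equivalently evaluating the antiderivative F(x) = -3*x^4/2 - 5*x^3/3 - x^2/2 at the endpoints):
  F(1) − F(−1) = -11/3 − (-1/3) = -10/3.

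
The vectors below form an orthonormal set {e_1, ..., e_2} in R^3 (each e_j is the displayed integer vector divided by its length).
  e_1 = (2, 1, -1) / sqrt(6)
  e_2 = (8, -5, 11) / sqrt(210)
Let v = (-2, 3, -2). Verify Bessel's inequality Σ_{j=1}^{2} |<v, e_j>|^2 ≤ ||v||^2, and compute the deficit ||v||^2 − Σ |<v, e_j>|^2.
Σ |<v, e_j>|^2 = 474/35; ||v||^2 = 17; deficit = 121/35

Write each e_j = u_j / sqrt(<u_j, u_j>) where u_j is the displayed integer vector. Then <v, e_j> = <v, u_j> / sqrt(<u_j, u_j>), so |<v, e_j>|^2 = <v, u_j>^2 / <u_j, u_j>.
Coefficients: <v, e_1> = 1/sqrt(6), <v, e_2> = -53/sqrt(210).
Square and sum: Σ |<v, e_j>|^2 = 474/35.
Compute ||v||^2 = v·v = 17.
Deficit = 17 − 474/35 = 121/35 ≥ 0, confirming Bessel's inequality. (The deficit equals ||v − Σ <v,e_j> e_j||^2, the squared distance from v to span{e_j}.)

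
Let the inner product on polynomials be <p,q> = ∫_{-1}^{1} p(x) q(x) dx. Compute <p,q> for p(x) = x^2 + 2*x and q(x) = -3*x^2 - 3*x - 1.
<p,q> = -88/15

Expand the product: p(x)·q(x) = -3*x^4 - 9*x^3 - 7*x^2 - 2*x.
∫_{-1}^{1} of each monomial x^k gives [2/(k+1) if k even, 0 if k odd]. Integrating term-by-term (or equivalently evaluating the antiderivative F(x) = -3*x^5/5 - 9*x^4/4 - 7*x^3/3 - x^2 at the endpoints):
  F(1) − F(−1) = -371/60 − (-19/60) = -88/15.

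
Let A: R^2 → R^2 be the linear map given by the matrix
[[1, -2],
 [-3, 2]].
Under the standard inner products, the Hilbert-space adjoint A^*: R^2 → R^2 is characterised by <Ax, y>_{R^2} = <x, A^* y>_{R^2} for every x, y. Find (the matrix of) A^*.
A^* = A^T =
[[1, -3],
 [-2, 2]]

For real matrices with standard dot products, the defining identity <Ax, y> = <x, A^* y> gives (Ax)^T y = x^T (A^*) y, i.e. x^T A^T y = x^T (A^*) y. Since this holds for all x, y, we must have A^* = A^T. Therefore
A^* =
[[1, -3],
 [-2, 2]].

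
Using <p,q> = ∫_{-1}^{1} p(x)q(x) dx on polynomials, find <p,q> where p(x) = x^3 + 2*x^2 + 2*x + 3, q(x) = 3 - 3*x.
<p,q> = 84/5

Expand the product: p(x)·q(x) = -3*x^4 - 3*x^3 - 3*x + 9.
∫_{-1}^{1} of each monomial x^k gives [2/(k+1) if k even, 0 if k odd]. Integrating term-by-term (or equivalently evaluating the antiderivative F(x) = -3*x^5/5 - 3*x^4/4 - 3*x^2/2 + 9*x at the endpoints):
  F(1) − F(−1) = 123/20 − (-213/20) = 84/5.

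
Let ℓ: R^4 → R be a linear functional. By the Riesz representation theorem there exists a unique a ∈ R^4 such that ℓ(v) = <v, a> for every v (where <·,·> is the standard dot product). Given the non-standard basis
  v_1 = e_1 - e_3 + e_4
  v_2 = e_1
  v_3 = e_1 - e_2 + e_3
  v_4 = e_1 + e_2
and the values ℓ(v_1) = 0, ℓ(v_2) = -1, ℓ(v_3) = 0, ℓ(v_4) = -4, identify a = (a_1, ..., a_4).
a = (-1, -3, -2, -1)

Write a = (a_1, ..., a_4) in the standard basis. For each basis vector v_i, ℓ(v_i) = <v_i, a> is a linear equation in the a_j's. Collect the n equations into a matrix system V a = ℓ, where row i of V is v_i (expressed in the standard basis). Since V is invertible (lower-triangular with 1s on the diagonal, up to permutation), solve by back-substitution:
  V =
[[1, 0, -1, 1],
 [1, 0, 0, 0],
 [1, -1, 1, 0],
 [1, 1, 0, 0]]
  V a = (0, -1, 0, -4)
Solving gives a = (-1, -3, -2, -1).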